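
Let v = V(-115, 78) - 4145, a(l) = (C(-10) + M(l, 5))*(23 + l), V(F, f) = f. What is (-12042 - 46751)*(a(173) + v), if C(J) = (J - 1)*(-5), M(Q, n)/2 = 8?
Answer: -579052257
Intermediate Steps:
M(Q, n) = 16 (M(Q, n) = 2*8 = 16)
C(J) = 5 - 5*J (C(J) = (-1 + J)*(-5) = 5 - 5*J)
a(l) = 1633 + 71*l (a(l) = ((5 - 5*(-10)) + 16)*(23 + l) = ((5 + 50) + 16)*(23 + l) = (55 + 16)*(23 + l) = 71*(23 + l) = 1633 + 71*l)
v = -4067 (v = 78 - 4145 = -4067)
(-12042 - 46751)*(a(173) + v) = (-12042 - 46751)*((1633 + 71*173) - 4067) = -58793*((1633 + 12283) - 4067) = -58793*(13916 - 4067) = -58793*9849 = -579052257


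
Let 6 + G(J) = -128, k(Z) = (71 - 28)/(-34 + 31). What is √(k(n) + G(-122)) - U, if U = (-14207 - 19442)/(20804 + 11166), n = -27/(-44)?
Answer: 1463/1390 + I*√1335/3 ≈ 1.0525 + 12.179*I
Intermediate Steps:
n = 27/44 (n = -27*(-1/44) = 27/44 ≈ 0.61364)
k(Z) = -43/3 (k(Z) = 43/(-3) = 43*(-⅓) = -43/3)
G(J) = -134 (G(J) = -6 - 128 = -134)
U = -1463/1390 (U = -33649/31970 = -33649*1/31970 = -1463/1390 ≈ -1.0525)
√(k(n) + G(-122)) - U = √(-43/3 - 134) - 1*(-1463/1390) = √(-445/3) + 1463/1390 = I*√1335/3 + 1463/1390 = 1463/1390 + I*√1335/3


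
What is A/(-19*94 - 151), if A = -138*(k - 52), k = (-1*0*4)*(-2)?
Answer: -552/149 ≈ -3.7047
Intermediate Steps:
k = 0 (k = (0*4)*(-2) = 0*(-2) = 0)
A = 7176 (A = -138*(0 - 52) = -138*(-52) = 7176)
A/(-19*94 - 151) = 7176/(-19*94 - 151) = 7176/(-1786 - 151) = 7176/(-1937) = 7176*(-1/1937) = -552/149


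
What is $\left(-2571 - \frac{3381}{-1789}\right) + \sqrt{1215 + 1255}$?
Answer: $- \frac{4596138}{1789} + \sqrt{2470} \approx -2519.4$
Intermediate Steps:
$\left(-2571 - \frac{3381}{-1789}\right) + \sqrt{1215 + 1255} = \left(-2571 - - \frac{3381}{1789}\right) + \sqrt{2470} = \left(-2571 + \frac{3381}{1789}\right) + \sqrt{2470} = - \frac{4596138}{1789} + \sqrt{2470}$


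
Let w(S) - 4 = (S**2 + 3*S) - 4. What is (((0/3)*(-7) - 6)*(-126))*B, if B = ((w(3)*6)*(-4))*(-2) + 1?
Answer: 653940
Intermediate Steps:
w(S) = S**2 + 3*S (w(S) = 4 + ((S**2 + 3*S) - 4) = 4 + (-4 + S**2 + 3*S) = S**2 + 3*S)
B = 865 (B = (((3*(3 + 3))*6)*(-4))*(-2) + 1 = (((3*6)*6)*(-4))*(-2) + 1 = ((18*6)*(-4))*(-2) + 1 = (108*(-4))*(-2) + 1 = -432*(-2) + 1 = 864 + 1 = 865)
(((0/3)*(-7) - 6)*(-126))*B = (((0/3)*(-7) - 6)*(-126))*865 = (((0*(1/3))*(-7) - 6)*(-126))*865 = ((0*(-7) - 6)*(-126))*865 = ((0 - 6)*(-126))*865 = -6*(-126)*865 = 756*865 = 653940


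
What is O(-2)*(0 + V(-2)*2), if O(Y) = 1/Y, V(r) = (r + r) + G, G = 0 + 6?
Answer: -2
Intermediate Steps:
G = 6
V(r) = 6 + 2*r (V(r) = (r + r) + 6 = 2*r + 6 = 6 + 2*r)
O(-2)*(0 + V(-2)*2) = (0 + (6 + 2*(-2))*2)/(-2) = -(0 + (6 - 4)*2)/2 = -(0 + 2*2)/2 = -(0 + 4)/2 = -1/2*4 = -2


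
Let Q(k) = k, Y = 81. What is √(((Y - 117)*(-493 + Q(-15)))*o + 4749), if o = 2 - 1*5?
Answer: I*√50115 ≈ 223.86*I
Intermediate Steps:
o = -3 (o = 2 - 5 = -3)
√(((Y - 117)*(-493 + Q(-15)))*o + 4749) = √(((81 - 117)*(-493 - 15))*(-3) + 4749) = √(-36*(-508)*(-3) + 4749) = √(18288*(-3) + 4749) = √(-54864 + 4749) = √(-50115) = I*√50115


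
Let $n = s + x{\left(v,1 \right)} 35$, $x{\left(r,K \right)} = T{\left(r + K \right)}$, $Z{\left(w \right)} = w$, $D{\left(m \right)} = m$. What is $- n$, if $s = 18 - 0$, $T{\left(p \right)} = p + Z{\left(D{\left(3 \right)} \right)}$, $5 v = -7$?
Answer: $-109$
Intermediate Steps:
$v = - \frac{7}{5}$ ($v = \frac{1}{5} \left(-7\right) = - \frac{7}{5} \approx -1.4$)
$T{\left(p \right)} = 3 + p$ ($T{\left(p \right)} = p + 3 = 3 + p$)
$s = 18$ ($s = 18 + 0 = 18$)
$x{\left(r,K \right)} = 3 + K + r$ ($x{\left(r,K \right)} = 3 + \left(r + K\right) = 3 + \left(K + r\right) = 3 + K + r$)
$n = 109$ ($n = 18 + \left(3 + 1 - \frac{7}{5}\right) 35 = 18 + \frac{13}{5} \cdot 35 = 18 + 91 = 109$)
$- n = \left(-1\right) 109 = -109$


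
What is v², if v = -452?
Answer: 204304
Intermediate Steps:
v² = (-452)² = 204304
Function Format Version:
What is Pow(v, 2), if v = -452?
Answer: 204304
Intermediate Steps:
Pow(v, 2) = Pow(-452, 2) = 204304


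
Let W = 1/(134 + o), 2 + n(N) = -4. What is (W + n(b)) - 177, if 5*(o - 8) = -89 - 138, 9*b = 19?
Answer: -88384/483 ≈ -182.99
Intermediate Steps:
b = 19/9 (b = (⅑)*19 = 19/9 ≈ 2.1111)
n(N) = -6 (n(N) = -2 - 4 = -6)
o = -187/5 (o = 8 + (-89 - 138)/5 = 8 + (⅕)*(-227) = 8 - 227/5 = -187/5 ≈ -37.400)
W = 5/483 (W = 1/(134 - 187/5) = 1/(483/5) = 5/483 ≈ 0.010352)
(W + n(b)) - 177 = (5/483 - 6) - 177 = -2893/483 - 177 = -88384/483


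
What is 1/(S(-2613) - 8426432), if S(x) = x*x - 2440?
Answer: -1/1601103 ≈ -6.2457e-7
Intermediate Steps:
S(x) = -2440 + x² (S(x) = x² - 2440 = -2440 + x²)
1/(S(-2613) - 8426432) = 1/((-2440 + (-2613)²) - 8426432) = 1/((-2440 + 6827769) - 8426432) = 1/(6825329 - 8426432) = 1/(-1601103) = -1/1601103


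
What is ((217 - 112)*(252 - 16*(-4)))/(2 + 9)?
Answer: 33180/11 ≈ 3016.4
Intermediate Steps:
((217 - 112)*(252 - 16*(-4)))/(2 + 9) = (105*(252 + 64))/11 = (105*316)/11 = (1/11)*33180 = 33180/11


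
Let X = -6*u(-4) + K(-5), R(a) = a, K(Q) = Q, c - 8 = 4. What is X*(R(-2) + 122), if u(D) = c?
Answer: -9240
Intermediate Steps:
c = 12 (c = 8 + 4 = 12)
u(D) = 12
X = -77 (X = -6*12 - 5 = -72 - 5 = -77)
X*(R(-2) + 122) = -77*(-2 + 122) = -77*120 = -9240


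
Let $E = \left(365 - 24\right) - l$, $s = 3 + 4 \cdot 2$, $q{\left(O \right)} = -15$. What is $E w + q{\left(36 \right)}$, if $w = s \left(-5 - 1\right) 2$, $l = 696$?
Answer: $46845$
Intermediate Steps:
$s = 11$ ($s = 3 + 8 = 11$)
$w = -132$ ($w = 11 \left(-5 - 1\right) 2 = 11 \left(\left(-6\right) 2\right) = 11 \left(-12\right) = -132$)
$E = -355$ ($E = \left(365 - 24\right) - 696 = 341 - 696 = -355$)
$E w + q{\left(36 \right)} = \left(-355\right) \left(-132\right) - 15 = 46860 - 15 = 46845$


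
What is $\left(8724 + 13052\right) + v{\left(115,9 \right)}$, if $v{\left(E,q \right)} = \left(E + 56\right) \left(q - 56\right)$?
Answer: $13739$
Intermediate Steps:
$v{\left(E,q \right)} = \left(-56 + q\right) \left(56 + E\right)$ ($v{\left(E,q \right)} = \left(56 + E\right) \left(-56 + q\right) = \left(-56 + q\right) \left(56 + E\right)$)
$\left(8724 + 13052\right) + v{\left(115,9 \right)} = \left(8724 + 13052\right) + \left(-3136 - 6440 + 56 \cdot 9 + 115 \cdot 9\right) = 21776 + \left(-3136 - 6440 + 504 + 1035\right) = 21776 - 8037 = 13739$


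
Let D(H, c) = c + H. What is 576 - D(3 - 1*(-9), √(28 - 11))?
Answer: 564 - √17 ≈ 559.88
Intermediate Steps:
D(H, c) = H + c
576 - D(3 - 1*(-9), √(28 - 11)) = 576 - ((3 - 1*(-9)) + √(28 - 11)) = 576 - ((3 + 9) + √17) = 576 - (12 + √17) = 576 + (-12 - √17) = 564 - √17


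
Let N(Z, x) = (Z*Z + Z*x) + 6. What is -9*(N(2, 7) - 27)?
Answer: 27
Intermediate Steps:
N(Z, x) = 6 + Z**2 + Z*x (N(Z, x) = (Z**2 + Z*x) + 6 = 6 + Z**2 + Z*x)
-9*(N(2, 7) - 27) = -9*((6 + 2**2 + 2*7) - 27) = -9*((6 + 4 + 14) - 27) = -9*(24 - 27) = -9*(-3) = 27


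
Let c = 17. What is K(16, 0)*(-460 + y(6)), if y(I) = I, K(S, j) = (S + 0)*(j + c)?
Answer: -123488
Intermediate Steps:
K(S, j) = S*(17 + j) (K(S, j) = (S + 0)*(j + 17) = S*(17 + j))
K(16, 0)*(-460 + y(6)) = (16*(17 + 0))*(-460 + 6) = (16*17)*(-454) = 272*(-454) = -123488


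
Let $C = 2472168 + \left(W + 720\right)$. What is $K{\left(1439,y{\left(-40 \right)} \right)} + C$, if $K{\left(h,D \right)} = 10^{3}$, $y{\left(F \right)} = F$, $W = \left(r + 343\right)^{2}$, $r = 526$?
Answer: $3229049$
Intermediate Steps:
$W = 755161$ ($W = \left(526 + 343\right)^{2} = 869^{2} = 755161$)
$K{\left(h,D \right)} = 1000$
$C = 3228049$ ($C = 2472168 + \left(755161 + 720\right) = 2472168 + 755881 = 3228049$)
$K{\left(1439,y{\left(-40 \right)} \right)} + C = 1000 + 3228049 = 3229049$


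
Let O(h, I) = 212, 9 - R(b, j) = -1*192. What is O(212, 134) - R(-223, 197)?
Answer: 11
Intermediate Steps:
R(b, j) = 201 (R(b, j) = 9 - (-1)*192 = 9 - 1*(-192) = 9 + 192 = 201)
O(212, 134) - R(-223, 197) = 212 - 1*201 = 212 - 201 = 11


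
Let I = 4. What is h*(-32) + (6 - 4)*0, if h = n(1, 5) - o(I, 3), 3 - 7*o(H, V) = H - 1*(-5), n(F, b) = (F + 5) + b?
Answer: -2656/7 ≈ -379.43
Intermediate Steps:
n(F, b) = 5 + F + b (n(F, b) = (5 + F) + b = 5 + F + b)
o(H, V) = -2/7 - H/7 (o(H, V) = 3/7 - (H - 1*(-5))/7 = 3/7 - (H + 5)/7 = 3/7 - (5 + H)/7 = 3/7 + (-5/7 - H/7) = -2/7 - H/7)
h = 83/7 (h = (5 + 1 + 5) - (-2/7 - ⅐*4) = 11 - (-2/7 - 4/7) = 11 - 1*(-6/7) = 11 + 6/7 = 83/7 ≈ 11.857)
h*(-32) + (6 - 4)*0 = (83/7)*(-32) + (6 - 4)*0 = -2656/7 + 2*0 = -2656/7 + 0 = -2656/7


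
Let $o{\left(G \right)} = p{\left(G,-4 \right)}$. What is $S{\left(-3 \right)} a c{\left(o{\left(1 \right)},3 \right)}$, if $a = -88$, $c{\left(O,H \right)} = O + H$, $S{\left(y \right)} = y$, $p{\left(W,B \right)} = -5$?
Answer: $-528$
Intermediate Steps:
$o{\left(G \right)} = -5$
$c{\left(O,H \right)} = H + O$
$S{\left(-3 \right)} a c{\left(o{\left(1 \right)},3 \right)} = \left(-3\right) \left(-88\right) \left(3 - 5\right) = 264 \left(-2\right) = -528$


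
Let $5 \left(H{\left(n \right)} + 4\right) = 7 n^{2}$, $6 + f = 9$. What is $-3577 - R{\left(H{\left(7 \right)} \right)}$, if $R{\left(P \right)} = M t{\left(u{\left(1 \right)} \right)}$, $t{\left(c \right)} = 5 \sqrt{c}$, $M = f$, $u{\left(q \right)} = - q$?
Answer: $-3577 - 15 i \approx -3577.0 - 15.0 i$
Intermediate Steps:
$f = 3$ ($f = -6 + 9 = 3$)
$M = 3$
$H{\left(n \right)} = -4 + \frac{7 n^{2}}{5}$
$R{\left(P \right)} = 15 i$ ($R{\left(P \right)} = 3 \cdot 5 \sqrt{\left(-1\right) 1} = 3 \cdot 5 \sqrt{-1} = 3 \cdot 5 i = 15 i$)
$-3577 - R{\left(H{\left(7 \right)} \right)} = -3577 - 15 i$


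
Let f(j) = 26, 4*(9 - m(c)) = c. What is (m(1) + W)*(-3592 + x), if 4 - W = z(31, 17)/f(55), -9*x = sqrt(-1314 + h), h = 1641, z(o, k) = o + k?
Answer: -509166/13 - 63*sqrt(327)/52 ≈ -39189.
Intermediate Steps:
z(o, k) = k + o
m(c) = 9 - c/4
x = -sqrt(327)/9 (x = -sqrt(-1314 + 1641)/9 = -sqrt(327)/9 ≈ -2.0092)
W = 28/13 (W = 4 - (17 + 31)/26 = 4 - 48/26 = 4 - 1*24/13 = 4 - 24/13 = 28/13 ≈ 2.1538)
(m(1) + W)*(-3592 + x) = ((9 - 1/4*1) + 28/13)*(-3592 - sqrt(327)/9) = ((9 - 1/4) + 28/13)*(-3592 - sqrt(327)/9) = (35/4 + 28/13)*(-3592 - sqrt(327)/9) = 567*(-3592 - sqrt(327)/9)/52 = -509166/13 - 63*sqrt(327)/52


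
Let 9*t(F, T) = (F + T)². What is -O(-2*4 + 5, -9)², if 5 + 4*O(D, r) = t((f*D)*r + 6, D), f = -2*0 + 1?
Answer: -9025/16 ≈ -564.06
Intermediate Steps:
f = 1 (f = 0 + 1 = 1)
t(F, T) = (F + T)²/9
O(D, r) = -5/4 + (6 + D + D*r)²/36 (O(D, r) = -5/4 + ((((1*D)*r + 6) + D)²/9)/4 = -5/4 + (((D*r + 6) + D)²/9)/4 = -5/4 + (((6 + D*r) + D)²/9)/4 = -5/4 + ((6 + D + D*r)²/9)/4 = -5/4 + (6 + D + D*r)²/36)
-O(-2*4 + 5, -9)² = -(-5/4 + (6 + (-2*4 + 5) + (-2*4 + 5)*(-9))²/36)² = -(-5/4 + (6 + (-8 + 5) + (-8 + 5)*(-9))²/36)² = -(-5/4 + (6 - 3 - 3*(-9))²/36)² = -(-5/4 + (6 - 3 + 27)²/36)² = -(-5/4 + (1/36)*30²)² = -(-5/4 + (1/36)*900)² = -(-5/4 + 25)² = -(95/4)² = -1*9025/16 = -9025/16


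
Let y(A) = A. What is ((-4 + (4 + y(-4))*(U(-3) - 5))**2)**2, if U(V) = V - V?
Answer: 256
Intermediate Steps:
U(V) = 0
((-4 + (4 + y(-4))*(U(-3) - 5))**2)**2 = ((-4 + (4 - 4)*(0 - 5))**2)**2 = ((-4 + 0*(-5))**2)**2 = ((-4 + 0)**2)**2 = ((-4)**2)**2 = 16**2 = 256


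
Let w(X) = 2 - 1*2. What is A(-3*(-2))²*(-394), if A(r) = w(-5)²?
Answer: 0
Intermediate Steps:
w(X) = 0 (w(X) = 2 - 2 = 0)
A(r) = 0 (A(r) = 0² = 0)
A(-3*(-2))²*(-394) = 0²*(-394) = 0*(-394) = 0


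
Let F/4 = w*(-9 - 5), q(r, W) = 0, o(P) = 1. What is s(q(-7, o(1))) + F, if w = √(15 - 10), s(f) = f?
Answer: -56*√5 ≈ -125.22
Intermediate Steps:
w = √5 ≈ 2.2361
F = -56*√5 (F = 4*(√5*(-9 - 5)) = 4*(√5*(-14)) = 4*(-14*√5) = -56*√5 ≈ -125.22)
s(q(-7, o(1))) + F = 0 - 56*√5 = -56*√5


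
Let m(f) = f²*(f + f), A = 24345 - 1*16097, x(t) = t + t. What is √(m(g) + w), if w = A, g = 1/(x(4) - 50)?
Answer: √6416317131/882 ≈ 90.818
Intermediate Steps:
x(t) = 2*t
A = 8248 (A = 24345 - 16097 = 8248)
g = -1/42 (g = 1/(2*4 - 50) = 1/(8 - 50) = 1/(-42) = -1/42 ≈ -0.023810)
w = 8248
m(f) = 2*f³ (m(f) = f²*(2*f) = 2*f³)
√(m(g) + w) = √(2*(-1/42)³ + 8248) = √(2*(-1/74088) + 8248) = √(-1/37044 + 8248) = √(305538911/37044) = √6416317131/882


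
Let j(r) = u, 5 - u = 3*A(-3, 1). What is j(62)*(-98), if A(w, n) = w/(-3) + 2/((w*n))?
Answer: -392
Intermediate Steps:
A(w, n) = -w/3 + 2/(n*w) (A(w, n) = w*(-⅓) + 2/((n*w)) = -w/3 + 2*(1/(n*w)) = -w/3 + 2/(n*w))
u = 4 (u = 5 - 3*(-⅓*(-3) + 2/(1*(-3))) = 5 - 3*(1 + 2*1*(-⅓)) = 5 - 3*(1 - ⅔) = 5 - 3/3 = 5 - 1*1 = 5 - 1 = 4)
j(r) = 4
j(62)*(-98) = 4*(-98) = -392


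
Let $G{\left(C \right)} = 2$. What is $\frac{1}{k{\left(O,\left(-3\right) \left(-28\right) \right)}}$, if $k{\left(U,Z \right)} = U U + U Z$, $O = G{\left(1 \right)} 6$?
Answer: $\frac{1}{1152} \approx 0.00086806$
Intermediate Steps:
$O = 12$ ($O = 2 \cdot 6 = 12$)
$k{\left(U,Z \right)} = U^{2} + U Z$
$\frac{1}{k{\left(O,\left(-3\right) \left(-28\right) \right)}} = \frac{1}{12 \left(12 - -84\right)} = \frac{1}{12 \left(12 + 84\right)} = \frac{1}{12 \cdot 96} = \frac{1}{1152}$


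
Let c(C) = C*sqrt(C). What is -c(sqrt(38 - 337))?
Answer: -299**(3/4)*I**(3/2) ≈ 50.844 - 50.844*I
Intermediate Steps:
c(C) = C**(3/2)
-c(sqrt(38 - 337)) = -(sqrt(38 - 337))**(3/2) = -(sqrt(-299))**(3/2) = -(I*sqrt(299))**(3/2) = -299**(3/4)*I**(3/2)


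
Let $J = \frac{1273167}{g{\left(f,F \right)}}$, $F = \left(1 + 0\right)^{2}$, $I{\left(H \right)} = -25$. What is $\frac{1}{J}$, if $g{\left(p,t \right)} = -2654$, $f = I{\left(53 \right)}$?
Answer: $- \frac{2654}{1273167} \approx -0.0020846$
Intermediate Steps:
$F = 1$ ($F = 1^{2} = 1$)
$f = -25$
$J = - \frac{1273167}{2654}$ ($J = \frac{1273167}{-2654} = 1273167 \left(- \frac{1}{2654}\right) = - \frac{1273167}{2654} \approx -479.72$)
$\frac{1}{J} = \frac{1}{- \frac{1273167}{2654}} = - \frac{2654}{1273167}$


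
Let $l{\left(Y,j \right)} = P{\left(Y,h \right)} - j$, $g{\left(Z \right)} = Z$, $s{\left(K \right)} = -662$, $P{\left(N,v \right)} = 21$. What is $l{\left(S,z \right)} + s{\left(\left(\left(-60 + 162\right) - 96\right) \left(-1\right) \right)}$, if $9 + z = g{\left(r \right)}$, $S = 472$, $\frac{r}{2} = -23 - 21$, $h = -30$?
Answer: $-544$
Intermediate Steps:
$r = -88$ ($r = 2 \left(-23 - 21\right) = 2 \left(-44\right) = -88$)
$z = -97$ ($z = -9 - 88 = -97$)
$l{\left(Y,j \right)} = 21 - j$
$l{\left(S,z \right)} + s{\left(\left(\left(-60 + 162\right) - 96\right) \left(-1\right) \right)} = \left(21 - -97\right) - 662 = \left(21 + 97\right) - 662 = 118 - 662 = -544$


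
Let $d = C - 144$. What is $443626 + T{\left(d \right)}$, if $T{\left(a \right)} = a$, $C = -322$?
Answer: $443160$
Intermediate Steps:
$d = -466$ ($d = -322 - 144 = -466$)
$443626 + T{\left(d \right)} = 443626 - 466 = 443160$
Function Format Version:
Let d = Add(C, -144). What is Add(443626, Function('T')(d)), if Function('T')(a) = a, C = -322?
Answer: 443160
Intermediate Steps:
d = -466 (d = Add(-322, -144) = -466)
Add(443626, Function('T')(d)) = Add(443626, -466) = 443160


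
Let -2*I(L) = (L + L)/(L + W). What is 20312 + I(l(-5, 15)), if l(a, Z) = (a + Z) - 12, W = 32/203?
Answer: 3798141/187 ≈ 20311.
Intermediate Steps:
W = 32/203 (W = 32*(1/203) = 32/203 ≈ 0.15764)
l(a, Z) = -12 + Z + a (l(a, Z) = (Z + a) - 12 = -12 + Z + a)
I(L) = -L/(32/203 + L) (I(L) = -(L + L)/(2*(L + 32/203)) = -2*L/(2*(32/203 + L)) = -L/(32/203 + L))
20312 + I(l(-5, 15)) = 20312 - 203*(-12 + 15 - 5)/(32 + 203*(-12 + 15 - 5)) = 20312 - 203*(-2)/(32 + 203*(-2)) = 20312 - 203*(-2)/(32 - 406) = 20312 - 203*(-2)/(-374) = 20312 - 203*(-2)*(-1/374) = 20312 - 203/187 = 3798141/187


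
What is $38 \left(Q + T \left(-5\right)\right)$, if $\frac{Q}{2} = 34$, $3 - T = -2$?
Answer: $1634$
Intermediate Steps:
$T = 5$ ($T = 3 - -2 = 3 + 2 = 5$)
$Q = 68$ ($Q = 2 \cdot 34 = 68$)
$38 \left(Q + T \left(-5\right)\right) = 38 \left(68 + 5 \left(-5\right)\right) = 38 \left(68 - 25\right) = 38 \cdot 43 = 1634$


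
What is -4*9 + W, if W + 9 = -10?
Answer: -55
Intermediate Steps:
W = -19 (W = -9 - 10 = -19)
-4*9 + W = -4*9 - 19 = -36 - 19 = -55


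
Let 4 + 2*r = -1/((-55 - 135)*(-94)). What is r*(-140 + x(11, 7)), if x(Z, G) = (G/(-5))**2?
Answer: 246542891/893000 ≈ 276.08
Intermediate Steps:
x(Z, G) = G**2/25 (x(Z, G) = (G*(-1/5))**2 = (-G/5)**2 = G**2/25)
r = -71441/35720 (r = -2 + (-1/((-55 - 135)*(-94)))/2 = -2 + (-(-1)/((-190)*94))/2 = -2 + (-(-1)*(-1)/(190*94))/2 = -2 + (-1*1/17860)/2 = -2 + (1/2)*(-1/17860) = -2 - 1/35720 = -71441/35720 ≈ -2.0000)
r*(-140 + x(11, 7)) = -71441*(-140 + (1/25)*7**2)/35720 = -71441*(-140 + (1/25)*49)/35720 = -71441*(-140 + 49/25)/35720 = -71441/35720*(-3451/25) = 246542891/893000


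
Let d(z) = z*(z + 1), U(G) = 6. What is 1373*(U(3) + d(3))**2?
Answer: 444852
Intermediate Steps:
d(z) = z*(1 + z)
1373*(U(3) + d(3))**2 = 1373*(6 + 3*(1 + 3))**2 = 1373*(6 + 3*4)**2 = 1373*(6 + 12)**2 = 1373*18**2 = 1373*324 = 444852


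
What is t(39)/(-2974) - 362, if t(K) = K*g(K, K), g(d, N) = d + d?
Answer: -539815/1487 ≈ -363.02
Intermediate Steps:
g(d, N) = 2*d
t(K) = 2*K² (t(K) = K*(2*K) = 2*K²)
t(39)/(-2974) - 362 = (2*39²)/(-2974) - 362 = (2*1521)*(-1/2974) - 362 = 3042*(-1/2974) - 362 = -1521/1487 - 362 = -539815/1487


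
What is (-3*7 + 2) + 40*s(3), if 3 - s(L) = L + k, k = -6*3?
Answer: 701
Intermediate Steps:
k = -18
s(L) = 21 - L (s(L) = 3 - (L - 18) = 3 - (-18 + L) = 3 + (18 - L) = 21 - L)
(-3*7 + 2) + 40*s(3) = (-3*7 + 2) + 40*(21 - 1*3) = (-21 + 2) + 40*(21 - 3) = -19 + 40*18 = -19 + 720 = 701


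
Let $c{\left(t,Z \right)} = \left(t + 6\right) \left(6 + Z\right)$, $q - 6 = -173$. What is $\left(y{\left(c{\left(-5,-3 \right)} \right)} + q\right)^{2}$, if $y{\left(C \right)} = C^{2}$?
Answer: $24964$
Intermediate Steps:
$q = -167$ ($q = 6 - 173 = -167$)
$c{\left(t,Z \right)} = \left(6 + Z\right) \left(6 + t\right)$ ($c{\left(t,Z \right)} = \left(6 + t\right) \left(6 + Z\right) = \left(6 + Z\right) \left(6 + t\right)$)
$\left(y{\left(c{\left(-5,-3 \right)} \right)} + q\right)^{2} = \left(\left(36 + 6 \left(-3\right) + 6 \left(-5\right) - -15\right)^{2} - 167\right)^{2} = \left(\left(36 - 18 - 30 + 15\right)^{2} - 167\right)^{2} = \left(3^{2} - 167\right)^{2} = \left(9 - 167\right)^{2} = \left(-158\right)^{2} = 24964$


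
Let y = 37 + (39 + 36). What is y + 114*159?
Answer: 18238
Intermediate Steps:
y = 112 (y = 37 + 75 = 112)
y + 114*159 = 112 + 114*159 = 112 + 18126 = 18238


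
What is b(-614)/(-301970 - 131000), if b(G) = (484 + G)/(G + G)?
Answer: -13/53168716 ≈ -2.4450e-7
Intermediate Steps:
b(G) = (484 + G)/(2*G) (b(G) = (484 + G)/((2*G)) = (484 + G)*(1/(2*G)) = (484 + G)/(2*G))
b(-614)/(-301970 - 131000) = ((1/2)*(484 - 614)/(-614))/(-301970 - 131000) = ((1/2)*(-1/614)*(-130))/(-432970) = (65/614)*(-1/432970) = -13/53168716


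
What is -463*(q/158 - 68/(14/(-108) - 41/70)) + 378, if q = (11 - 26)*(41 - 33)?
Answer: -577868007/13351 ≈ -43283.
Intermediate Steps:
q = -120 (q = -15*8 = -120)
-463*(q/158 - 68/(14/(-108) - 41/70)) + 378 = -463*(-120/158 - 68/(14/(-108) - 41/70)) + 378 = -463*(-120*1/158 - 68/(14*(-1/108) - 41*1/70)) + 378 = -463*(-60/79 - 68/(-7/54 - 41/70)) + 378 = -463*(-60/79 - 68/(-676/945)) + 378 = -463*(-60/79 - 68*(-945/676)) + 378 = -463*(-60/79 + 16065/169) + 378 = -463*1258995/13351 + 378 = -582914685/13351 + 378 = -577868007/13351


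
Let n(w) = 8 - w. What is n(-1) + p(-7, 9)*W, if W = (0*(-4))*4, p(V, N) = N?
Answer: 9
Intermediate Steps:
W = 0 (W = 0*4 = 0)
n(-1) + p(-7, 9)*W = (8 - 1*(-1)) + 9*0 = (8 + 1) + 0 = 9 + 0 = 9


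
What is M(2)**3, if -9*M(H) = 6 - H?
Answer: -64/729 ≈ -0.087791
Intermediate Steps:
M(H) = -2/3 + H/9 (M(H) = -(6 - H)/9 = -2/3 + H/9)
M(2)**3 = (-2/3 + (1/9)*2)**3 = (-2/3 + 2/9)**3 = (-4/9)**3 = -64/729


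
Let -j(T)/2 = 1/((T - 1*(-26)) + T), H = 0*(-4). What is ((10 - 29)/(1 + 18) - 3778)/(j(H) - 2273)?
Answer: 49127/29550 ≈ 1.6625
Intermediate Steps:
H = 0
j(T) = -2/(26 + 2*T) (j(T) = -2/((T - 1*(-26)) + T) = -2/((T + 26) + T) = -2/((26 + T) + T) = -2/(26 + 2*T))
((10 - 29)/(1 + 18) - 3778)/(j(H) - 2273) = ((10 - 29)/(1 + 18) - 3778)/(-1/(13 + 0) - 2273) = (-19/19 - 3778)/(-1/13 - 2273) = (-19*1/19 - 3778)/(-1*1/13 - 2273) = (-1 - 3778)/(-1/13 - 2273) = -3779/(-29550/13) = -3779*(-13/29550) = 49127/29550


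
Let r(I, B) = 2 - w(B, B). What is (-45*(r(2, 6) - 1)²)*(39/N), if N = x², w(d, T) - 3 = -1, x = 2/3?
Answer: -15795/4 ≈ -3948.8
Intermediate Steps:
x = ⅔ (x = 2*(⅓) = ⅔ ≈ 0.66667)
w(d, T) = 2 (w(d, T) = 3 - 1 = 2)
N = 4/9 (N = (⅔)² = 4/9 ≈ 0.44444)
r(I, B) = 0 (r(I, B) = 2 - 1*2 = 2 - 2 = 0)
(-45*(r(2, 6) - 1)²)*(39/N) = (-45*(0 - 1)²)*(39/(4/9)) = (-45*(-1)²)*(39*(9/4)) = -45*1*(351/4) = -45*351/4 = -15795/4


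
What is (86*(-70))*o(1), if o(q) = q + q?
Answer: -12040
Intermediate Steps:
o(q) = 2*q
(86*(-70))*o(1) = (86*(-70))*(2*1) = -6020*2 = -12040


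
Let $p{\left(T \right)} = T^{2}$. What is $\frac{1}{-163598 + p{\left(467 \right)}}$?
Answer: $\frac{1}{54491} \approx 1.8352 \cdot 10^{-5}$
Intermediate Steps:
$\frac{1}{-163598 + p{\left(467 \right)}} = \frac{1}{-163598 + 467^{2}} = \frac{1}{-163598 + 218089} = \frac{1}{54491}$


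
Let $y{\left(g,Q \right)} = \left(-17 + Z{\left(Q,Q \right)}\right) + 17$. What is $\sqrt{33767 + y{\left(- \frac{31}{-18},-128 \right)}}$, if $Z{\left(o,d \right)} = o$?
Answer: $\sqrt{33639} \approx 183.41$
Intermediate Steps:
$y{\left(g,Q \right)} = Q$ ($y{\left(g,Q \right)} = \left(-17 + Q\right) + 17 = Q$)
$\sqrt{33767 + y{\left(- \frac{31}{-18},-128 \right)}} = \sqrt{33767 - 128} = \sqrt{33639}$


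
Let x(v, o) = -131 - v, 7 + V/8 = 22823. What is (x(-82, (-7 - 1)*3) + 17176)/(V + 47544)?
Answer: 17127/230072 ≈ 0.074442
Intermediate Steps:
V = 182528 (V = -56 + 8*22823 = -56 + 182584 = 182528)
(x(-82, (-7 - 1)*3) + 17176)/(V + 47544) = ((-131 - 1*(-82)) + 17176)/(182528 + 47544) = ((-131 + 82) + 17176)/230072 = (-49 + 17176)*(1/230072) = 17127*(1/230072) = 17127/230072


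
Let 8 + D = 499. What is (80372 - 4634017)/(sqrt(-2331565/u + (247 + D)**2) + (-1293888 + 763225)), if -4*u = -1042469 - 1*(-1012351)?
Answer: 7277866870721293/848130937271741 + 33696973*sqrt(90168439526)/848130937271741 ≈ 8.5930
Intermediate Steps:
D = 491 (D = -8 + 499 = 491)
u = 15059/2 (u = -(-1042469 - 1*(-1012351))/4 = -(-1042469 + 1012351)/4 = -1/4*(-30118) = 15059/2 ≈ 7529.5)
(80372 - 4634017)/(sqrt(-2331565/u + (247 + D)**2) + (-1293888 + 763225)) = (80372 - 4634017)/(sqrt(-2331565/15059/2 + (247 + 491)**2) + (-1293888 + 763225)) = -4553645/(sqrt(-2331565*2/15059 + 738**2) - 530663) = -4553645/(sqrt(-4663130/15059 + 544644) - 530663) = -4553645/(sqrt(8197130866/15059) - 530663) = -4553645/(sqrt(90168439526)/407 - 530663) = -4553645/(-530663 + sqrt(90168439526)/407)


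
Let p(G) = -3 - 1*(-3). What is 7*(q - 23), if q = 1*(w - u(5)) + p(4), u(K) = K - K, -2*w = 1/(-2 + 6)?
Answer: -1295/8 ≈ -161.88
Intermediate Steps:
w = -⅛ (w = -1/(2*(-2 + 6)) = -½/4 = -½*¼ = -⅛ ≈ -0.12500)
u(K) = 0
p(G) = 0 (p(G) = -3 + 3 = 0)
q = -⅛ (q = 1*(-⅛ - 1*0) + 0 = 1*(-⅛ + 0) + 0 = 1*(-⅛) + 0 = -⅛ + 0 = -⅛ ≈ -0.12500)
7*(q - 23) = 7*(-⅛ - 23) = 7*(-185/8) = -1295/8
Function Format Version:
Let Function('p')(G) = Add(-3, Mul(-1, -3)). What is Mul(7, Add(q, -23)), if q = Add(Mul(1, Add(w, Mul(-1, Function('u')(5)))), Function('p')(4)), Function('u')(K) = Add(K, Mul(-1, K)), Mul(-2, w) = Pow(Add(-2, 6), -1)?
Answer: Rational(-1295, 8) ≈ -161.88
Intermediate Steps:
w = Rational(-1, 8) (w = Mul(Rational(-1, 2), Pow(Add(-2, 6), -1)) = Mul(Rational(-1, 2), Pow(4, -1)) = Mul(Rational(-1, 2), Rational(1, 4)) = Rational(-1, 8) ≈ -0.12500)
Function('u')(K) = 0
Function('p')(G) = 0 (Function('p')(G) = Add(-3, 3) = 0)
q = Rational(-1, 8) (q = Add(Mul(1, Add(Rational(-1, 8), Mul(-1, 0))), 0) = Add(Mul(1, Add(Rational(-1, 8), 0)), 0) = Add(Mul(1, Rational(-1, 8)), 0) = Add(Rational(-1, 8), 0) = Rational(-1, 8) ≈ -0.12500)
Mul(7, Add(q, -23)) = Mul(7, Add(Rational(-1, 8), -23)) = Mul(7, Rational(-185, 8)) = Rational(-1295, 8)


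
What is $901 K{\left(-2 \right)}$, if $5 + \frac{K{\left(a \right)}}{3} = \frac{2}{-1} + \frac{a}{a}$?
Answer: $-16218$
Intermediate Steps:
$K{\left(a \right)} = -18$ ($K{\left(a \right)} = -15 + 3 \left(\frac{2}{-1} + \frac{a}{a}\right) = -15 + 3 \left(2 \left(-1\right) + 1\right) = -15 + 3 \left(-2 + 1\right) = -15 + 3 \left(-1\right) = -15 - 3 = -18$)
$901 K{\left(-2 \right)} = 901 \left(-18\right) = -16218$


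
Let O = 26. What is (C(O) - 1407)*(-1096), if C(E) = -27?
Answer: 1571664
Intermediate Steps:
(C(O) - 1407)*(-1096) = (-27 - 1407)*(-1096) = -1434*(-1096) = 1571664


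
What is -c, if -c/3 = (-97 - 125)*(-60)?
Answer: 39960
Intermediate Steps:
c = -39960 (c = -3*(-97 - 125)*(-60) = -(-666)*(-60) = -3*13320 = -39960)
-c = -1*(-39960) = 39960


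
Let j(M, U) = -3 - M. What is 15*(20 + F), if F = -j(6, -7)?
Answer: 435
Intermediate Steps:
F = 9 (F = -(-3 - 1*6) = -(-3 - 6) = -1*(-9) = 9)
15*(20 + F) = 15*(20 + 9) = 15*29 = 435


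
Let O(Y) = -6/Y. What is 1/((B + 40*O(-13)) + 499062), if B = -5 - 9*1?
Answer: 13/6487864 ≈ 2.0037e-6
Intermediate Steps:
B = -14 (B = -5 - 9 = -14)
1/((B + 40*O(-13)) + 499062) = 1/((-14 + 40*(-6/(-13))) + 499062) = 1/((-14 + 40*(-6*(-1/13))) + 499062) = 1/((-14 + 40*(6/13)) + 499062) = 1/((-14 + 240/13) + 499062) = 1/(58/13 + 499062) = 1/(6487864/13) = 13/6487864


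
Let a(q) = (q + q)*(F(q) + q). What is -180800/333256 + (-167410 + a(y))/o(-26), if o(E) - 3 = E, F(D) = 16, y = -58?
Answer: 6770325666/958111 ≈ 7066.3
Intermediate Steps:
o(E) = 3 + E
a(q) = 2*q*(16 + q) (a(q) = (q + q)*(16 + q) = (2*q)*(16 + q) = 2*q*(16 + q))
-180800/333256 + (-167410 + a(y))/o(-26) = -180800/333256 + (-167410 + 2*(-58)*(16 - 58))/(3 - 26) = -180800*1/333256 + (-167410 + 2*(-58)*(-42))/(-23) = -22600/41657 + (-167410 + 4872)*(-1/23) = -22600/41657 - 162538*(-1/23) = -22600/41657 + 162538/23 = 6770325666/958111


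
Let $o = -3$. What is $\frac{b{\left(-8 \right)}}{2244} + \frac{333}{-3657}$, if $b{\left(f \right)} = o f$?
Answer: $- \frac{18319}{227953} \approx -0.080363$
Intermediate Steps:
$b{\left(f \right)} = - 3 f$
$\frac{b{\left(-8 \right)}}{2244} + \frac{333}{-3657} = \frac{\left(-3\right) \left(-8\right)}{2244} + \frac{333}{-3657} = 24 \cdot \frac{1}{2244} + 333 \left(- \frac{1}{3657}\right) = \frac{2}{187} - \frac{111}{1219} = - \frac{18319}{227953}$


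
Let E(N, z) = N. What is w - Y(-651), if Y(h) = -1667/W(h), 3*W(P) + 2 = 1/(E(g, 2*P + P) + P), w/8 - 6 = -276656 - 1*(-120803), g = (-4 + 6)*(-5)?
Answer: -550930103/441 ≈ -1.2493e+6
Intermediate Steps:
g = -10 (g = 2*(-5) = -10)
w = -1246776 (w = 48 + 8*(-276656 - 1*(-120803)) = 48 + 8*(-276656 + 120803) = 48 + 8*(-155853) = 48 - 1246824 = -1246776)
W(P) = -⅔ + 1/(3*(-10 + P))
Y(h) = -5001*(-10 + h)/(21 - 2*h) (Y(h) = -1667*3*(-10 + h)/(21 - 2*h) = -5001*(-10 + h)/(21 - 2*h))
w - Y(-651) = -1246776 - 5001*(-10 - 651)/(-21 + 2*(-651)) = -1246776 - 5001*(-661)/(-21 - 1302) = -1246776 - 5001*(-661)/(-1323) = -1246776 - 5001*(-1)*(-661)/1323 = -1246776 - 1*1101887/441 = -1246776 - 1101887/441 = -550930103/441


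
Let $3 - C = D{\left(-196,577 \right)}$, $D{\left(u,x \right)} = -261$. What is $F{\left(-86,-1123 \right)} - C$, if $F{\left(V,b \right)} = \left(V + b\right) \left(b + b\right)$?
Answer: $2715150$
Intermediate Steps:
$F{\left(V,b \right)} = 2 b \left(V + b\right)$ ($F{\left(V,b \right)} = \left(V + b\right) 2 b = 2 b \left(V + b\right)$)
$C = 264$ ($C = 3 - -261 = 3 + 261 = 264$)
$F{\left(-86,-1123 \right)} - C = 2 \left(-1123\right) \left(-86 - 1123\right) - 264 = 2 \left(-1123\right) \left(-1209\right) - 264 = 2715414 - 264 = 2715150$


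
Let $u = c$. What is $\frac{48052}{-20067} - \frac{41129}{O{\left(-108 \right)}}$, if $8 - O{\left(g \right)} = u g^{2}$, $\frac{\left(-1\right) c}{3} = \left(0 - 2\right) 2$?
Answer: $- \frac{5900022277}{2808577320} \approx -2.1007$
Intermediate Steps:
$c = 12$ ($c = - 3 \left(0 - 2\right) 2 = - 3 \left(\left(-2\right) 2\right) = \left(-3\right) \left(-4\right) = 12$)
$u = 12$
$O{\left(g \right)} = 8 - 12 g^{2}$
$\frac{48052}{-20067} - \frac{41129}{O{\left(-108 \right)}} = \frac{48052}{-20067} - \frac{41129}{8 - 12 \left(-108\right)^{2}} = 48052 \left(- \frac{1}{20067}\right) - \frac{41129}{8 - 139968} = - \frac{48052}{20067} - \frac{41129}{8 - 139968} = - \frac{48052}{20067} - \frac{41129}{-139960} = - \frac{48052}{20067} - - \frac{41129}{139960} = - \frac{48052}{20067} + \frac{41129}{139960} = - \frac{5900022277}{2808577320}$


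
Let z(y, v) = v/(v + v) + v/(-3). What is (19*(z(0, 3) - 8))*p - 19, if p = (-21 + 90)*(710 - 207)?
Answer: -11210399/2 ≈ -5.6052e+6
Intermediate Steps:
z(y, v) = ½ - v/3 (z(y, v) = v/((2*v)) + v*(-⅓) = v*(1/(2*v)) - v/3 = ½ - v/3)
p = 34707 (p = 69*503 = 34707)
(19*(z(0, 3) - 8))*p - 19 = (19*((½ - ⅓*3) - 8))*34707 - 19 = (19*((½ - 1) - 8))*34707 - 19 = (19*(-½ - 8))*34707 - 19 = (19*(-17/2))*34707 - 19 = -323/2*34707 - 19 = -11210361/2 - 19 = -11210399/2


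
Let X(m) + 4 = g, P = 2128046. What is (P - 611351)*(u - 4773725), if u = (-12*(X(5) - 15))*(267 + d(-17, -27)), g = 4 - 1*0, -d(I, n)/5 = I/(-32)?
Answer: -57344941175775/8 ≈ -7.1681e+12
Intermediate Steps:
d(I, n) = 5*I/32 (d(I, n) = -5*I/(-32) = -5*I*(-1)/32 = -(-5)*I/32 = 5*I/32)
g = 4 (g = 4 + 0 = 4)
X(m) = 0 (X(m) = -4 + 4 = 0)
u = 380655/8 (u = (-12*(0 - 15))*(267 + (5/32)*(-17)) = (-12*(-15))*(267 - 85/32) = 180*(8459/32) = 380655/8 ≈ 47582.)
(P - 611351)*(u - 4773725) = (2128046 - 611351)*(380655/8 - 4773725) = 1516695*(-37809145/8) = -57344941175775/8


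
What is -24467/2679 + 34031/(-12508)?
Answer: -397202285/33508932 ≈ -11.854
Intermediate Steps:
-24467/2679 + 34031/(-12508) = -24467*1/2679 + 34031*(-1/12508) = -24467/2679 - 34031/12508 = -397202285/33508932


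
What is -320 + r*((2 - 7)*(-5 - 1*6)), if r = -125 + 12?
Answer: -6535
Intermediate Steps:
r = -113
-320 + r*((2 - 7)*(-5 - 1*6)) = -320 - 113*(2 - 7)*(-5 - 1*6) = -320 - (-565)*(-5 - 6) = -320 - (-565)*(-11) = -320 - 113*55 = -320 - 6215 = -6535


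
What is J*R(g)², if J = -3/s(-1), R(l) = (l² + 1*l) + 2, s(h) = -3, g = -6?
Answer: 1024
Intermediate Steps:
R(l) = 2 + l + l² (R(l) = (l² + l) + 2 = (l + l²) + 2 = 2 + l + l²)
J = 1 (J = -3/(-3) = -3*(-⅓) = 1)
J*R(g)² = 1*(2 - 6 + (-6)²)² = 1*(2 - 6 + 36)² = 1*32² = 1*1024 = 1024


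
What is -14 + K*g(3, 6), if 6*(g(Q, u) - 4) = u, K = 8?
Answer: 26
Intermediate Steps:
g(Q, u) = 4 + u/6
-14 + K*g(3, 6) = -14 + 8*(4 + (⅙)*6) = -14 + 8*(4 + 1) = -14 + 8*5 = -14 + 40 = 26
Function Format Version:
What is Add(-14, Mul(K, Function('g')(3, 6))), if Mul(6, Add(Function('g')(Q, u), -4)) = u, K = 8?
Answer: 26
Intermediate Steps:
Function('g')(Q, u) = Add(4, Mul(Rational(1, 6), u))
Add(-14, Mul(K, Function('g')(3, 6))) = Add(-14, Mul(8, Add(4, Mul(Rational(1, 6), 6)))) = Add(-14, Mul(8, Add(4, 1))) = Add(-14, Mul(8, 5)) = Add(-14, 40) = 26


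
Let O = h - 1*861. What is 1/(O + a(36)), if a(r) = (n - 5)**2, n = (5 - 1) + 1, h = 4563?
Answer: 1/3702 ≈ 0.00027012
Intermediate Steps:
O = 3702 (O = 4563 - 1*861 = 4563 - 861 = 3702)
n = 5 (n = 4 + 1 = 5)
a(r) = 0 (a(r) = (5 - 5)**2 = 0**2 = 0)
1/(O + a(36)) = 1/(3702 + 0) = 1/3702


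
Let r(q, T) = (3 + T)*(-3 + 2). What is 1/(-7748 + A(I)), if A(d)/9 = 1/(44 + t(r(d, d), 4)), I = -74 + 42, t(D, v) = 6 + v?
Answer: -6/46487 ≈ -0.00012907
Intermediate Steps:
r(q, T) = -3 - T (r(q, T) = (3 + T)*(-1) = -3 - T)
I = -32
A(d) = ⅙ (A(d) = 9/(44 + (6 + 4)) = 9/(44 + 10) = 9/54 = 9*(1/54) = ⅙)
1/(-7748 + A(I)) = 1/(-7748 + ⅙) = 1/(-46487/6) = -6/46487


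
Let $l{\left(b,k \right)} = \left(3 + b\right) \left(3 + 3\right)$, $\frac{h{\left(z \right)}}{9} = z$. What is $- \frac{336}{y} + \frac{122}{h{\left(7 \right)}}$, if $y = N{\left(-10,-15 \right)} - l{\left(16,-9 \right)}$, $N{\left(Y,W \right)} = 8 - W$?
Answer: $\frac{4610}{819} \approx 5.6288$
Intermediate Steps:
$h{\left(z \right)} = 9 z$
$l{\left(b,k \right)} = 18 + 6 b$ ($l{\left(b,k \right)} = \left(3 + b\right) 6 = 18 + 6 b$)
$y = -91$ ($y = \left(8 - -15\right) - \left(18 + 6 \cdot 16\right) = \left(8 + 15\right) - \left(18 + 96\right) = 23 - 114 = -91$)
$- \frac{336}{y} + \frac{122}{h{\left(7 \right)}} = - \frac{336}{-91} + \frac{122}{9 \cdot 7} = \left(-336\right) \left(- \frac{1}{91}\right) + \frac{122}{63} = \frac{48}{13} + 122 \cdot \frac{1}{63} = \frac{48}{13} + \frac{122}{63} = \frac{4610}{819}$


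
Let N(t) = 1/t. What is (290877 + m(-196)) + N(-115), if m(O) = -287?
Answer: 33417849/115 ≈ 2.9059e+5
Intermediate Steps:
(290877 + m(-196)) + N(-115) = (290877 - 287) + 1/(-115) = 290590 - 1/115 = 33417849/115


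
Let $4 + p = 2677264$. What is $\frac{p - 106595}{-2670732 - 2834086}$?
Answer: $- \frac{2570665}{5504818} \approx -0.46698$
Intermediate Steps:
$p = 2677260$ ($p = -4 + 2677264 = 2677260$)
$\frac{p - 106595}{-2670732 - 2834086} = \frac{2677260 - 106595}{-2670732 - 2834086} = \frac{2570665}{-5504818} = 2570665 \left(- \frac{1}{5504818}\right) = - \frac{2570665}{5504818}$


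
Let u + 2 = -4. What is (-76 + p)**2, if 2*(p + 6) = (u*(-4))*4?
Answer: 1156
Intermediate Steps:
u = -6 (u = -2 - 4 = -6)
p = 42 (p = -6 + (-6*(-4)*4)/2 = -6 + (24*4)/2 = -6 + (1/2)*96 = -6 + 48 = 42)
(-76 + p)**2 = (-76 + 42)**2 = (-34)**2 = 1156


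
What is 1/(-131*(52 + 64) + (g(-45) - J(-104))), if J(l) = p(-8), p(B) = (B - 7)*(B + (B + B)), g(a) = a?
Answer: -1/15601 ≈ -6.4099e-5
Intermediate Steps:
p(B) = 3*B*(-7 + B) (p(B) = (-7 + B)*(B + 2*B) = (-7 + B)*(3*B) = 3*B*(-7 + B))
J(l) = 360 (J(l) = 3*(-8)*(-7 - 8) = 3*(-8)*(-15) = 360)
1/(-131*(52 + 64) + (g(-45) - J(-104))) = 1/(-131*(52 + 64) + (-45 - 1*360)) = 1/(-131*116 + (-45 - 360)) = 1/(-15196 - 405) = 1/(-15601) = -1/15601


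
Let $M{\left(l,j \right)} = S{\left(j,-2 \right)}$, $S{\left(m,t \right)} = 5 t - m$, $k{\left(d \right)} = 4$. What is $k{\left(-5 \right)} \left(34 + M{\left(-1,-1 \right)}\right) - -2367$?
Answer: $2467$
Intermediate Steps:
$S{\left(m,t \right)} = - m + 5 t$
$M{\left(l,j \right)} = -10 - j$ ($M{\left(l,j \right)} = - j + 5 \left(-2\right) = - j - 10 = -10 - j$)
$k{\left(-5 \right)} \left(34 + M{\left(-1,-1 \right)}\right) - -2367 = 4 \left(34 - 9\right) - -2367 = 4 \left(34 + \left(-10 + 1\right)\right) + 2367 = 4 \left(34 - 9\right) + 2367 = 4 \cdot 25 + 2367 = 100 + 2367 = 2467$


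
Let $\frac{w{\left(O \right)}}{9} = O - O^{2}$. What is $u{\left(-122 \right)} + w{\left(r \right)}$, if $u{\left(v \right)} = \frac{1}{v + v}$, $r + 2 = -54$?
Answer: $- \frac{7009633}{244} \approx -28728.0$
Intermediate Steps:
$r = -56$ ($r = -2 - 54 = -56$)
$w{\left(O \right)} = - 9 O^{2} + 9 O$ ($w{\left(O \right)} = 9 \left(O - O^{2}\right) = - 9 O^{2} + 9 O$)
$u{\left(v \right)} = \frac{1}{2 v}$
$u{\left(-122 \right)} + w{\left(r \right)} = \frac{1}{2 \left(-122\right)} + 9 \left(-56\right) \left(1 - -56\right) = \frac{1}{2} \left(- \frac{1}{122}\right) + 9 \left(-56\right) \left(1 + 56\right) = - \frac{1}{244} + 9 \left(-56\right) 57 = - \frac{1}{244} - 28728 = - \frac{7009633}{244}$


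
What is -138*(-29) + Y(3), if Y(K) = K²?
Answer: 4011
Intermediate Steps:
-138*(-29) + Y(3) = -138*(-29) + 3² = 4002 + 9 = 4011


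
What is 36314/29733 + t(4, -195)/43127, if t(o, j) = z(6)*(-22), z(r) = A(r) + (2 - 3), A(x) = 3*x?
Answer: 1554993736/1282295091 ≈ 1.2127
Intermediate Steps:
z(r) = -1 + 3*r (z(r) = 3*r + (2 - 3) = 3*r - 1 = -1 + 3*r)
t(o, j) = -374 (t(o, j) = (-1 + 3*6)*(-22) = (-1 + 18)*(-22) = 17*(-22) = -374)
36314/29733 + t(4, -195)/43127 = 36314/29733 - 374/43127 = 1554993736/1282295091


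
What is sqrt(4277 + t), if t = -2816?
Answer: sqrt(1461) ≈ 38.223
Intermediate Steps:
sqrt(4277 + t) = sqrt(4277 - 2816) = sqrt(1461)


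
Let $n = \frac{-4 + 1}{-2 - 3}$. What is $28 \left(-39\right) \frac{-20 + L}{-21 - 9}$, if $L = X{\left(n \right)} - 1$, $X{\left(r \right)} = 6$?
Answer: $-546$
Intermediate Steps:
$n = \frac{3}{5}$ ($n = - \frac{3}{-5} = \left(-3\right) \left(- \frac{1}{5}\right) = \frac{3}{5} \approx 0.6$)
$L = 5$ ($L = 6 - 1 = 5$)
$28 \left(-39\right) \frac{-20 + L}{-21 - 9} = 28 \left(-39\right) \frac{-20 + 5}{-21 - 9} = - 1092 \left(- \frac{15}{-30}\right) = - 1092 \left(\left(-15\right) \left(- \frac{1}{30}\right)\right) = \left(-1092\right) \frac{1}{2} = -546$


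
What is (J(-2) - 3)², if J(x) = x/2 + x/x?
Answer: 9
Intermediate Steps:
J(x) = 1 + x/2 (J(x) = x*(½) + 1 = x/2 + 1 = 1 + x/2)
(J(-2) - 3)² = ((1 + (½)*(-2)) - 3)² = ((1 - 1) - 3)² = (0 - 3)² = (-3)² = 9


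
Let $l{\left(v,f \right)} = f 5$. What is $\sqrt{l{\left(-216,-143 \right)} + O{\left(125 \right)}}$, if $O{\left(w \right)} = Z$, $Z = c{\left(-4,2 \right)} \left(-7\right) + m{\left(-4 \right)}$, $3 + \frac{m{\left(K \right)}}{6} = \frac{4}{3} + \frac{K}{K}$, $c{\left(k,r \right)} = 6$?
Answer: $i \sqrt{761} \approx 27.586 i$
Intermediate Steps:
$l{\left(v,f \right)} = 5 f$
$m{\left(K \right)} = -4$ ($m{\left(K \right)} = -18 + 6 \left(\frac{4}{3} + \frac{K}{K}\right) = -18 + 6 \left(4 \cdot \frac{1}{3} + 1\right) = -18 + 6 \left(\frac{4}{3} + 1\right) = -18 + 6 \cdot \frac{7}{3} = -18 + 14 = -4$)
$Z = -46$ ($Z = 6 \left(-7\right) - 4 = -42 - 4 = -46$)
$O{\left(w \right)} = -46$
$\sqrt{l{\left(-216,-143 \right)} + O{\left(125 \right)}} = \sqrt{5 \left(-143\right) - 46} = \sqrt{-715 - 46} = \sqrt{-761} = i \sqrt{761}$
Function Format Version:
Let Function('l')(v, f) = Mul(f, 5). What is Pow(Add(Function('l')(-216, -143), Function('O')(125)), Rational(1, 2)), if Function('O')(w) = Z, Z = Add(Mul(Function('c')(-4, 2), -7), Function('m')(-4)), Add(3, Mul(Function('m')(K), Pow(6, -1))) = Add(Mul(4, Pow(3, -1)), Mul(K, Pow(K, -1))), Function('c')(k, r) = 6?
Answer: Mul(I, Pow(761, Rational(1, 2))) ≈ Mul(27.586, I)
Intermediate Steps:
Function('l')(v, f) = Mul(5, f)
Function('m')(K) = -4 (Function('m')(K) = Add(-18, Mul(6, Add(Mul(4, Pow(3, -1)), Mul(K, Pow(K, -1))))) = Add(-18, Mul(6, Add(Mul(4, Rational(1, 3)), 1))) = Add(-18, Mul(6, Add(Rational(4, 3), 1))) = Add(-18, Mul(6, Rational(7, 3))) = Add(-18, 14) = -4)
Z = -46 (Z = Add(Mul(6, -7), -4) = Add(-42, -4) = -46)
Function('O')(w) = -46
Pow(Add(Function('l')(-216, -143), Function('O')(125)), Rational(1, 2)) = Pow(Add(Mul(5, -143), -46), Rational(1, 2)) = Pow(Add(-715, -46), Rational(1, 2)) = Pow(-761, Rational(1, 2)) = Mul(I, Pow(761, Rational(1, 2)))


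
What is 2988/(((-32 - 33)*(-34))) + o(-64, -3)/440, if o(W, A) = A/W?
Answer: 8414871/6223360 ≈ 1.3521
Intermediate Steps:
2988/(((-32 - 33)*(-34))) + o(-64, -3)/440 = 2988/(((-32 - 33)*(-34))) - 3/(-64)/440 = 2988/((-65*(-34))) - 3*(-1/64)*(1/440) = 2988/2210 + (3/64)*(1/440) = 2988*(1/2210) + 3/28160 = 1494/1105 + 3/28160 = 8414871/6223360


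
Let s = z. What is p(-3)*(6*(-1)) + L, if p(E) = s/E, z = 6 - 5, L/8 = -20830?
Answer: -166638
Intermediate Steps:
L = -166640 (L = 8*(-20830) = -166640)
z = 1
s = 1
p(E) = 1/E
p(-3)*(6*(-1)) + L = (6*(-1))/(-3) - 166640 = -1/3*(-6) - 166640 = 2 - 166640 = -166638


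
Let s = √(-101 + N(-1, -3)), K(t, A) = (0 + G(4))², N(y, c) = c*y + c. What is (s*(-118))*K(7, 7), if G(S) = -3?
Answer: -1062*I*√101 ≈ -10673.0*I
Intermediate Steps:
N(y, c) = c + c*y
K(t, A) = 9 (K(t, A) = (0 - 3)² = (-3)² = 9)
s = I*√101 (s = √(-101 - 3*(1 - 1)) = √(-101 - 3*0) = √(-101 + 0) = √(-101) = I*√101 ≈ 10.05*I)
(s*(-118))*K(7, 7) = ((I*√101)*(-118))*9 = -118*I*√101*9 = -1062*I*√101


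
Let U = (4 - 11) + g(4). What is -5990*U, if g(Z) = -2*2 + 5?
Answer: 35940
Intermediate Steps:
g(Z) = 1 (g(Z) = -4 + 5 = 1)
U = -6 (U = (4 - 11) + 1 = -7 + 1 = -6)
-5990*U = -5990*(-6) = 35940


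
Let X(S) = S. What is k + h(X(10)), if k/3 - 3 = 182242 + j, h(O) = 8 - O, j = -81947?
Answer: 300892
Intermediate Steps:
k = 300894 (k = 9 + 3*(182242 - 81947) = 9 + 3*100295 = 9 + 300885 = 300894)
k + h(X(10)) = 300894 + (8 - 1*10) = 300894 + (8 - 10) = 300894 - 2 = 300892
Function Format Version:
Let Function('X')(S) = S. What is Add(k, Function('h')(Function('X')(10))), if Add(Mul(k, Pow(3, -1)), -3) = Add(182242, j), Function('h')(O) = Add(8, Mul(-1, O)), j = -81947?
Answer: 300892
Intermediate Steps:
k = 300894 (k = Add(9, Mul(3, Add(182242, -81947))) = Add(9, Mul(3, 100295)) = Add(9, 300885) = 300894)
Add(k, Function('h')(Function('X')(10))) = Add(300894, Add(8, Mul(-1, 10))) = Add(300894, Add(8, -10)) = Add(300894, -2) = 300892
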